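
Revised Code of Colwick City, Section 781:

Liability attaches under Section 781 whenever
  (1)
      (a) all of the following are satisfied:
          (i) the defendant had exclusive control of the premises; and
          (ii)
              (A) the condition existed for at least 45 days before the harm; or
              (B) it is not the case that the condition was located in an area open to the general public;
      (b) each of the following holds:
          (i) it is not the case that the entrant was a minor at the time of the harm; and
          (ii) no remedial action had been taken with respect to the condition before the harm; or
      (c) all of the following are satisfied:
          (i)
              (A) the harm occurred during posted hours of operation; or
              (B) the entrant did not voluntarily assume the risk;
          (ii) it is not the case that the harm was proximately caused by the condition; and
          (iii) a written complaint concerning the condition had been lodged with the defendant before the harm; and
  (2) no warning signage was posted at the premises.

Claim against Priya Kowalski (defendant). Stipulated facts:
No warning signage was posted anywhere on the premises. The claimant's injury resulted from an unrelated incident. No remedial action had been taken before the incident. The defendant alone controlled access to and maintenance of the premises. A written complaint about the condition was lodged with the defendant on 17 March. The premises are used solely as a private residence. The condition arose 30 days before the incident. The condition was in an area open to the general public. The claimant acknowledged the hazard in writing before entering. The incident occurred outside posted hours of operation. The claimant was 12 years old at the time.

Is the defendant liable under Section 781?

(i) exclusive control — met.
(A) condition ≥45 days old — not satisfied.
(B) not (public area) — not satisfied.
(ii): F OR F → false.
So (a) is not satisfied (T AND F).
(i) not (entrant a minor) — not met.
(ii) no remedial action — satisfied.
(b): F AND T → false.
(A) during posted hours — not satisfied.
(B) no assumed risk — not met.
(i): F OR F → false.
(ii) not (proximate cause) — met.
(iii) complaint lodged — holds.
(c) = F AND T AND T = false.
(1) = F OR F OR F = false.
(2) no signage posted — holds.
Overall = F AND T = false.

No — not liable.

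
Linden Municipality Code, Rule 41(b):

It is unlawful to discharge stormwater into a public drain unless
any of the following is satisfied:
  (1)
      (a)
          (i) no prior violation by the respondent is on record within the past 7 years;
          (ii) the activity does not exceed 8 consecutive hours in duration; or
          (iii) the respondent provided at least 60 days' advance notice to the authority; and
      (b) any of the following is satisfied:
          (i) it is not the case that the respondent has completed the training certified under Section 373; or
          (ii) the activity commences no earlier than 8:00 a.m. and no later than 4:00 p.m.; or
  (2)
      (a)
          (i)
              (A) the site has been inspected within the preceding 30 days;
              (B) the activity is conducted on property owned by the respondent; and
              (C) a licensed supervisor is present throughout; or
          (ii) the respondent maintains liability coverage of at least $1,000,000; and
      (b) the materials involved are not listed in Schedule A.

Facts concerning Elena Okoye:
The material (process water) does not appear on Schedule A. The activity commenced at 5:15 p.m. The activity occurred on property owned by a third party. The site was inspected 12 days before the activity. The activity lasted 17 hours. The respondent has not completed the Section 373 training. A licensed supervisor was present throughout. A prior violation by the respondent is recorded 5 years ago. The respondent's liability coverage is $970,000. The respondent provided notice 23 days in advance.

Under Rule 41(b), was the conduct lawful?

No — unlawful.

(i) no prior violation — not met.
(ii) ≤ 8 hrs duration — not met.
(iii) ≥60 days' notice — not satisfied.
(a) = F OR F OR F = false.
(i) not (training certified) — satisfied.
(ii) start within hours — fails.
(b) = T OR F = true.
(1): F AND T → false.
(A) site inspected — satisfied.
(B) own property — fails.
(C) supervisor present — met.
(i): T AND F AND T → false.
(ii) coverage ≥ $1,000,000 — not satisfied.
So (a) is not satisfied (F OR F).
(b) not (Schedule A material) — satisfied.
(2): F AND T → false.
So Overall is not satisfied (F OR F).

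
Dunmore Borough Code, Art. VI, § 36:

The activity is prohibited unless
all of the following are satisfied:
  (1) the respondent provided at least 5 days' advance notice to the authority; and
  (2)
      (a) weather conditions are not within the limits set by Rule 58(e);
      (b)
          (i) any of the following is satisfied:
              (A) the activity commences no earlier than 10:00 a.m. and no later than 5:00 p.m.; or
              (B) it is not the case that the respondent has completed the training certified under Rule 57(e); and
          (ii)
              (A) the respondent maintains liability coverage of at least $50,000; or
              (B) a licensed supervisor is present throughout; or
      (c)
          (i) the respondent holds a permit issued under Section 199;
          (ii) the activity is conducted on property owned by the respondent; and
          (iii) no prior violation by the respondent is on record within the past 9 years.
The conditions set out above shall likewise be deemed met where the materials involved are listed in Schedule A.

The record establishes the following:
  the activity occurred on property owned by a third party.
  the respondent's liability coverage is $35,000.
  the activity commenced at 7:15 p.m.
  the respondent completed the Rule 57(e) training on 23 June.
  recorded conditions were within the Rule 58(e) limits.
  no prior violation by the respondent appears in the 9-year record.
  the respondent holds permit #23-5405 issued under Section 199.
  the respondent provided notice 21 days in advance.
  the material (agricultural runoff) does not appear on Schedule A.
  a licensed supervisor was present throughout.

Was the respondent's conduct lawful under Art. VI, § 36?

(1) ≥5 days' notice — holds.
(a) not (weather ok) — fails.
(A) start within hours — not met.
(B) not (training certified) — fails.
(i) = F OR F = false.
(A) coverage ≥ $50,000 — not satisfied.
(B) supervisor present — met.
(ii) = F OR T = true.
So (b) is not satisfied (F AND T).
(i) holds permit — holds.
(ii) own property — not satisfied.
(iii) no prior violation — holds.
(c) = T AND F AND T = false.
So (2) is not satisfied (F OR F OR F).
So Overall is not satisfied (T AND F).
Exception (Schedule A material) — not satisfied.
Result: main false OR exception false → false.

No — unlawful.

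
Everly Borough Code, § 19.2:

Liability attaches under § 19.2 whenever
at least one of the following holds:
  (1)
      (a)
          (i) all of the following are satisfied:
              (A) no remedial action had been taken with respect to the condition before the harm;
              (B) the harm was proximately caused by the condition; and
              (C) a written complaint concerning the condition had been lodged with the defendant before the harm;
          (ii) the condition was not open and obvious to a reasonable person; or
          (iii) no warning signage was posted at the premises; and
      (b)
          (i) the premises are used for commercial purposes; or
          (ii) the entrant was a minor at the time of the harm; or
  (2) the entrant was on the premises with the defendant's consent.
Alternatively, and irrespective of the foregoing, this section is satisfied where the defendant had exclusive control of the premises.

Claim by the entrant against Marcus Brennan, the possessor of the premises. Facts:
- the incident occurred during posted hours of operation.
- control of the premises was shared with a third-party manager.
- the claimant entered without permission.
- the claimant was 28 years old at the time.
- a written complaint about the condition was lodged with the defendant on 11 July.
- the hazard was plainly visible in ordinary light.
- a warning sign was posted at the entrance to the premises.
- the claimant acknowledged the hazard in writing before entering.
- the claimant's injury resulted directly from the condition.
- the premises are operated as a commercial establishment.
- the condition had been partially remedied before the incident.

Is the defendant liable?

No — not liable.

(A) no remedial action — not satisfied.
(B) proximate cause — satisfied.
(C) complaint lodged — satisfied.
So (i) is not satisfied (F AND T AND T).
(ii) not open/obvious — not satisfied.
(iii) no signage posted — not satisfied.
(a): F OR F OR F → false.
(i) commercial use — satisfied.
(ii) entrant a minor — not met.
So (b) is satisfied (T OR F).
(1): F AND T → false.
(2) consent to enter — not met.
Overall = F OR F = false.
Exception (exclusive control) — not satisfied.
Result: main false OR exception false → false.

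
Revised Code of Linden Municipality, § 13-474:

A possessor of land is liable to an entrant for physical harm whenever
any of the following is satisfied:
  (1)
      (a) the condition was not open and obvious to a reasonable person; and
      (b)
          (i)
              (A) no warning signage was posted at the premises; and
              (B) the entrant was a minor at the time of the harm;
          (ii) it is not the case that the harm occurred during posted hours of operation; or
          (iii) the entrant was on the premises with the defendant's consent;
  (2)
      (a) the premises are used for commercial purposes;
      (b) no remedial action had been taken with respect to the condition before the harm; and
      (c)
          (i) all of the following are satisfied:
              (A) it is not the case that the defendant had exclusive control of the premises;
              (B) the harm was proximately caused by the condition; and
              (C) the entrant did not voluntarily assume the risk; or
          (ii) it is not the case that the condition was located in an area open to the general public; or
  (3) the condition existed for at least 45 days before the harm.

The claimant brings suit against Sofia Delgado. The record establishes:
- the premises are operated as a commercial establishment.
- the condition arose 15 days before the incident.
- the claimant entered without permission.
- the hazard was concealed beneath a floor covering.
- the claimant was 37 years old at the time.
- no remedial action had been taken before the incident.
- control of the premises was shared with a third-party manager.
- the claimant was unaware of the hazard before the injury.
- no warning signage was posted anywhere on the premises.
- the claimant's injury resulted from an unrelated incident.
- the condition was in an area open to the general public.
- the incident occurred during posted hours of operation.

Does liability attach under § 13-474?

(a) not open/obvious — met.
(A) no signage posted — holds.
(B) entrant a minor — not met.
(i) = T AND F = false.
(ii) not (during posted hours) — not satisfied.
(iii) consent to enter — not satisfied.
(b): F OR F OR F → false.
So (1) is not satisfied (T AND F).
(a) commercial use — satisfied.
(b) no remedial action — satisfied.
(A) not (exclusive control) — satisfied.
(B) proximate cause — not satisfied.
(C) no assumed risk — satisfied.
(i): T AND F AND T → false.
(ii) not (public area) — not met.
(c) = F OR F = false.
So (2) is not satisfied (T AND T AND F).
(3) condition ≥45 days old — not met.
Overall: F OR F OR F → false.

No — not liable.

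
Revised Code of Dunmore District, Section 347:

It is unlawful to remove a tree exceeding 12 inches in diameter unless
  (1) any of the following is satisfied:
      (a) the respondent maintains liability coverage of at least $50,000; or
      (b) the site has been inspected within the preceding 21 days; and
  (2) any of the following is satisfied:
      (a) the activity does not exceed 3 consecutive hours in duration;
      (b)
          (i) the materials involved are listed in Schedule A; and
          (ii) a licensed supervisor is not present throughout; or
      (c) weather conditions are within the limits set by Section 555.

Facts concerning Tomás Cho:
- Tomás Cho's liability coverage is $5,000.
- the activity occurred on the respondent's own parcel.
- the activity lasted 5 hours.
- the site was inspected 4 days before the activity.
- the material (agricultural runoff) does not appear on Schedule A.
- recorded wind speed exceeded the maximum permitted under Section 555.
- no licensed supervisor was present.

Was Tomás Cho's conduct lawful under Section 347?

(a) coverage ≥ $50,000 — fails.
(b) site inspected — holds.
(1) = F OR T = true.
(a) ≤ 3 hrs duration — not met.
(i) Schedule A material — not met.
(ii) not (supervisor present) — holds.
So (b) is not satisfied (F AND T).
(c) weather ok — not met.
(2): F OR F OR F → false.
Overall = T AND F = false.

No — unlawful.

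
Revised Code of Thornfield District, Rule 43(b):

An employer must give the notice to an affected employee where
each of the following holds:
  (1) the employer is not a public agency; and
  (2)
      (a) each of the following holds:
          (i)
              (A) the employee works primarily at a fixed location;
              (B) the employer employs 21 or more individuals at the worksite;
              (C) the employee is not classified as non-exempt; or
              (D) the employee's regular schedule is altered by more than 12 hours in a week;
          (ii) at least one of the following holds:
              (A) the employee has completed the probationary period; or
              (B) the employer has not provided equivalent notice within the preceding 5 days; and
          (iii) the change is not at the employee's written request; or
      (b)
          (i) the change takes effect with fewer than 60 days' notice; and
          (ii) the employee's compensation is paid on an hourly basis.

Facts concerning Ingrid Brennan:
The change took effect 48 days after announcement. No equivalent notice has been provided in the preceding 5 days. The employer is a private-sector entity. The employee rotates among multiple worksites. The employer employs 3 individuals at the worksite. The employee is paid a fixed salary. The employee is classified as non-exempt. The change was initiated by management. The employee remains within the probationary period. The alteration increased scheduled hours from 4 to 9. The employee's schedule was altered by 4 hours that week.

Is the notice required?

(1) not (public agency) — holds.
(A) fixed location — not met.
(B) ≥ 21 at site — not satisfied.
(C) not (non-exempt) — not met.
(D) schedule shift > 12h — fails.
So (i) is not satisfied (F OR F OR F OR F).
(A) past probation — not met.
(B) no recent notice — holds.
(ii) = F OR T = true.
(iii) not employee-requested — met.
(a) = F AND T AND T = false.
(i) < 60 days' notice — holds.
(ii) hourly-paid — not satisfied.
So (b) is not satisfied (T AND F).
So (2) is not satisfied (F OR F).
So Overall is not satisfied (T AND F).

No — not required.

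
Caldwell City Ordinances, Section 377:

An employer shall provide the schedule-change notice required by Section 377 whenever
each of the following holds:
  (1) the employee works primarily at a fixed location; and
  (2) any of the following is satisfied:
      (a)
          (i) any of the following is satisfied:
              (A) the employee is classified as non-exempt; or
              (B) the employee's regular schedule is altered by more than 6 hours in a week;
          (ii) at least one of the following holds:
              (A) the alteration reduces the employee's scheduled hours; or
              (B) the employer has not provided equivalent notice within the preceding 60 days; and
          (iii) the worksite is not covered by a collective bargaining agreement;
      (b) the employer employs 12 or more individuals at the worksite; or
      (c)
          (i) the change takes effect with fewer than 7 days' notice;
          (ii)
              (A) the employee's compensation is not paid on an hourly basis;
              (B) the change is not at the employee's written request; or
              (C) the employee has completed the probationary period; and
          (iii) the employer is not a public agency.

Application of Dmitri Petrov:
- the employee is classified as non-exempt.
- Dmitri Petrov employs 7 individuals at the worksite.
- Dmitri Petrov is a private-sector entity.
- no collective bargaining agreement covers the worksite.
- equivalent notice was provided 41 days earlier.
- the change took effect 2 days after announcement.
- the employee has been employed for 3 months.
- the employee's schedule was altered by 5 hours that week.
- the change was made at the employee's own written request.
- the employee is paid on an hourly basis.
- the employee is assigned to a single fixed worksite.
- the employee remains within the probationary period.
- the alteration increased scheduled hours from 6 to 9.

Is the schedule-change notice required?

No — not required.

(1) fixed location — met.
(A) non-exempt — met.
(B) schedule shift > 6h — not met.
(i): T OR F → true.
(A) hours reduced — fails.
(B) no recent notice — fails.
(ii): F OR F → false.
(iii) no CBA — holds.
(a) = T AND F AND T = false.
(b) ≥ 12 at site — fails.
(i) < 7 days' notice — met.
(A) not (hourly-paid) — fails.
(B) not employee-requested — not satisfied.
(C) past probation — fails.
(ii): F OR F OR F → false.
(iii) not (public agency) — holds.
(c) = T AND F AND T = false.
So (2) is not satisfied (F OR F OR F).
Overall: T AND F → false.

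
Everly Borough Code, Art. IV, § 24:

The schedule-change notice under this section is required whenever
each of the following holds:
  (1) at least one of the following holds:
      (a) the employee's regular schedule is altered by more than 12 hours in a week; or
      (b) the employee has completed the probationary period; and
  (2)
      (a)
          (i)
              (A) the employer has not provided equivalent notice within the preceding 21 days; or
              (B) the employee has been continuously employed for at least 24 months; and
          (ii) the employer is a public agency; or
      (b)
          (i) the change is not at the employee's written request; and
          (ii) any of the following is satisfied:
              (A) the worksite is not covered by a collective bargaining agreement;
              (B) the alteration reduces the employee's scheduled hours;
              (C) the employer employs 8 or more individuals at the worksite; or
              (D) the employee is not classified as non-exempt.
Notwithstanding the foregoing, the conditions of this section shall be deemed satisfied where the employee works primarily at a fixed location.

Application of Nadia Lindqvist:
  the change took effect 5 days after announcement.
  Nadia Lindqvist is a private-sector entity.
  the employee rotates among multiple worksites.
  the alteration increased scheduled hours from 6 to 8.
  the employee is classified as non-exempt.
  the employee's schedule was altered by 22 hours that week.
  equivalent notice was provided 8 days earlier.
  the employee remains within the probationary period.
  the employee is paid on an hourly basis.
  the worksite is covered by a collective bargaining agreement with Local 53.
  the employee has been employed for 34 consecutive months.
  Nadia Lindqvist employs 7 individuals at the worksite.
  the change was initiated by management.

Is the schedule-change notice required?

No — not required.

(a) schedule shift > 12h — met.
(b) past probation — not satisfied.
(1): T OR F → true.
(A) no recent notice — not satisfied.
(B) tenure ≥ 24 mo. — satisfied.
(i): F OR T → true.
(ii) public agency — not satisfied.
(a): T AND F → false.
(i) not employee-requested — satisfied.
(A) no CBA — fails.
(B) hours reduced — not met.
(C) ≥ 8 at site — not satisfied.
(D) not (non-exempt) — not met.
(ii) = F OR F OR F OR F = false.
(b) = T AND F = false.
So (2) is not satisfied (F OR F).
Overall: T AND F → false.
Exception (fixed location) — not satisfied.
Result: main false OR exception false → false.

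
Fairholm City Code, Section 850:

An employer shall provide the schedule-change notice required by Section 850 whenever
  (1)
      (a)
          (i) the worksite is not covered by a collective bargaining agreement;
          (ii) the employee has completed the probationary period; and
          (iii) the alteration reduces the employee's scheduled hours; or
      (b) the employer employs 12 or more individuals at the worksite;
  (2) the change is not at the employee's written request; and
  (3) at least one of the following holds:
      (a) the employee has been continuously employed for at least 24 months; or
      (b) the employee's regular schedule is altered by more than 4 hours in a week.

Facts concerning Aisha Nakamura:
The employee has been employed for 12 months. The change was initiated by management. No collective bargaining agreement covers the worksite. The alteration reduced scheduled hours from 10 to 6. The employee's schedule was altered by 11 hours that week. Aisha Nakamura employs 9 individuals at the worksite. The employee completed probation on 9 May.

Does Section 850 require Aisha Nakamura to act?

(i) no CBA — holds.
(ii) past probation — satisfied.
(iii) hours reduced — met.
(a): T AND T AND T → true.
(b) ≥ 12 at site — fails.
(1): T OR F → true.
(2) not employee-requested — satisfied.
(a) tenure ≥ 24 mo. — not met.
(b) schedule shift > 4h — holds.
(3) = F OR T = true.
Overall: T AND T AND T → true.

Yes — required.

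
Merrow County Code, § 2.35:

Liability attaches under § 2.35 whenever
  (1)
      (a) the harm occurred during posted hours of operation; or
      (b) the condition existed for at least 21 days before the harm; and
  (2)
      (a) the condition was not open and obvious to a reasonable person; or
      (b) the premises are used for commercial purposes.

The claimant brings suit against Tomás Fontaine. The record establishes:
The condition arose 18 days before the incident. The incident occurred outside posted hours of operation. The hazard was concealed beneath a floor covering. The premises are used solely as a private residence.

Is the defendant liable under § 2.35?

(a) during posted hours — not met.
(b) condition ≥21 days old — fails.
(1): F OR F → false.
(a) not open/obvious — holds.
(b) commercial use — fails.
(2) = T OR F = true.
Overall = F AND T = false.

No — not liable.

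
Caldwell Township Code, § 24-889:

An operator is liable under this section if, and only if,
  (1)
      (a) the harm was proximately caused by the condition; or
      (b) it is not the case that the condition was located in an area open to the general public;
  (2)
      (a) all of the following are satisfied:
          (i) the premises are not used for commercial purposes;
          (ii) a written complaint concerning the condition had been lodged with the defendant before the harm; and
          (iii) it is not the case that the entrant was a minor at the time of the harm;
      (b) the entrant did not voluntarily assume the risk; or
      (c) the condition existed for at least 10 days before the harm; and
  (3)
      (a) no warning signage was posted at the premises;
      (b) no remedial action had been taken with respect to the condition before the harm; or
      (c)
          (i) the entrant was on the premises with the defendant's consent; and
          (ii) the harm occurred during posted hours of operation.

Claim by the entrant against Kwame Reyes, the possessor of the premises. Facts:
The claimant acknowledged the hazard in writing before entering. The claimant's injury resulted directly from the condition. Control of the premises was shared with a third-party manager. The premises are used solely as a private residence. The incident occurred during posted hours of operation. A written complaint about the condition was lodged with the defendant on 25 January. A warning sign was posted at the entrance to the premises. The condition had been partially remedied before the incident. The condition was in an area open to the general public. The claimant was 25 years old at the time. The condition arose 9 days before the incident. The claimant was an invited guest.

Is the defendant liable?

Yes — liable.

(a) proximate cause — satisfied.
(b) not (public area) — fails.
So (1) is satisfied (T OR F).
(i) not (commercial use) — met.
(ii) complaint lodged — met.
(iii) not (entrant a minor) — met.
(a): T AND T AND T → true.
(b) no assumed risk — not satisfied.
(c) condition ≥10 days old — fails.
(2): T OR F OR F → true.
(a) no signage posted — not met.
(b) no remedial action — not satisfied.
(i) consent to enter — holds.
(ii) during posted hours — met.
So (c) is satisfied (T AND T).
So (3) is satisfied (F OR F OR T).
Overall: T AND T AND T → true.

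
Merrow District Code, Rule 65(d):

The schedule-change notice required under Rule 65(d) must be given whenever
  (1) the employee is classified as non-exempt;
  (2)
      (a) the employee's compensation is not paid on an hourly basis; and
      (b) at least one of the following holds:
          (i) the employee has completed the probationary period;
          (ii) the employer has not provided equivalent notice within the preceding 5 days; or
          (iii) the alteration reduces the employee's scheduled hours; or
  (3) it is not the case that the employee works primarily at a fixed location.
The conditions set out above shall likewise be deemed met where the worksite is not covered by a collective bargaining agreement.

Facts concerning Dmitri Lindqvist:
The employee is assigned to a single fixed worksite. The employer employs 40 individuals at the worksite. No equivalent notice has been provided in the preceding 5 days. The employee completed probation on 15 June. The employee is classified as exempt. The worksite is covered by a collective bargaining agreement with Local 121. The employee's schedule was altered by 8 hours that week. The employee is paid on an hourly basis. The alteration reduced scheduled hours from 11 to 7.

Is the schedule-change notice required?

No — not required.

(1) non-exempt — fails.
(a) not (hourly-paid) — fails.
(i) past probation — holds.
(ii) no recent notice — satisfied.
(iii) hours reduced — holds.
(b): T OR T OR T → true.
So (2) is not satisfied (F AND T).
(3) not (fixed location) — not satisfied.
Overall: F OR F OR F → false.
Exception (no CBA) — not satisfied.
Result: main false OR exception false → false.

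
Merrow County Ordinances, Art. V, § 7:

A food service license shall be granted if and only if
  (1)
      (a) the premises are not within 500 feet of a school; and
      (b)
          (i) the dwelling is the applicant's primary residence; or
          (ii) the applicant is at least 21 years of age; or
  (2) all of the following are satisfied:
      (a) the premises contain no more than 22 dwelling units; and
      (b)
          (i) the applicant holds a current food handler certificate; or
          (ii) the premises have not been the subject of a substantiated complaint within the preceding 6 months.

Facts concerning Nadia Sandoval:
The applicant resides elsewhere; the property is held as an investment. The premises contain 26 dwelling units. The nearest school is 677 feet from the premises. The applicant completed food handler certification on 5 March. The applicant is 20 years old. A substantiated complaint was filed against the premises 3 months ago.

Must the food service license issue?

No — denied.

(a) ≥500 ft from school — met.
(i) primary residence — not satisfied.
(ii) age ≥ 21 — not satisfied.
So (b) is not satisfied (F OR F).
(1): T AND F → false.
(a) ≤ 22 units — not satisfied.
(i) food handler cert. — met.
(ii) no complaint in 6 mo. — not satisfied.
(b) = T OR F = true.
(2) = F AND T = false.
So Overall is not satisfied (F OR F).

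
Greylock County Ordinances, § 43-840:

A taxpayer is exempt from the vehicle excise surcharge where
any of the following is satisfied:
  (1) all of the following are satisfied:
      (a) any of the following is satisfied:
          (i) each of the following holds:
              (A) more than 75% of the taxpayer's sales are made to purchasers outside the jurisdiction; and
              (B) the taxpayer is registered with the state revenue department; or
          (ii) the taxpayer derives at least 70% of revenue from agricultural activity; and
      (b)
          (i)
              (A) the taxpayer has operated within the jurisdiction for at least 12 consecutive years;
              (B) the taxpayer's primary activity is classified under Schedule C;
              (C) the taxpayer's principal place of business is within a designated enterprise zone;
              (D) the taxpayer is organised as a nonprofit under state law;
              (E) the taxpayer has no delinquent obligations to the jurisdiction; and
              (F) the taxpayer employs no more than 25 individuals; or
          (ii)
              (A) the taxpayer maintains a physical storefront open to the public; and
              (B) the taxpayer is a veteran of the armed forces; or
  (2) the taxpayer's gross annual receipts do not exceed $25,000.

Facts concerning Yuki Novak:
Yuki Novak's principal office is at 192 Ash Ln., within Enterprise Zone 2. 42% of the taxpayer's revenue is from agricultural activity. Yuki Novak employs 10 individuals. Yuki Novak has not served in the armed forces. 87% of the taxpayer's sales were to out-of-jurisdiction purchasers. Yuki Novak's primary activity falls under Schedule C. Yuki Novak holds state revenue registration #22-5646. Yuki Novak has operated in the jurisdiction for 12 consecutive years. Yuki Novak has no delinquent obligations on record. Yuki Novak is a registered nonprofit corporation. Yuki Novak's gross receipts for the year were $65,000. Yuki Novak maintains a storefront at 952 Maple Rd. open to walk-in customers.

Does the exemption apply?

(A) >75% out-of-jur. sales — satisfied.
(B) state-registered — satisfied.
So (i) is satisfied (T AND T).
(ii) ≥70% agricultural — not satisfied.
(a): T OR F → true.
(A) ≥ 12 yrs in jurisdiction — met.
(B) Schedule C activity — met.
(C) in enterprise zone — met.
(D) nonprofit — met.
(E) no delinquency — holds.
(F) ≤ 25 employees — holds.
(i): T AND T AND T AND T AND T AND T → true.
(A) has storefront — holds.
(B) veteran — not met.
(ii): T AND F → false.
So (b) is satisfied (T OR F).
(1): T AND T → true.
(2) receipts ≤ $25,000 — not met.
Overall = T OR F = true.

Yes — exempt.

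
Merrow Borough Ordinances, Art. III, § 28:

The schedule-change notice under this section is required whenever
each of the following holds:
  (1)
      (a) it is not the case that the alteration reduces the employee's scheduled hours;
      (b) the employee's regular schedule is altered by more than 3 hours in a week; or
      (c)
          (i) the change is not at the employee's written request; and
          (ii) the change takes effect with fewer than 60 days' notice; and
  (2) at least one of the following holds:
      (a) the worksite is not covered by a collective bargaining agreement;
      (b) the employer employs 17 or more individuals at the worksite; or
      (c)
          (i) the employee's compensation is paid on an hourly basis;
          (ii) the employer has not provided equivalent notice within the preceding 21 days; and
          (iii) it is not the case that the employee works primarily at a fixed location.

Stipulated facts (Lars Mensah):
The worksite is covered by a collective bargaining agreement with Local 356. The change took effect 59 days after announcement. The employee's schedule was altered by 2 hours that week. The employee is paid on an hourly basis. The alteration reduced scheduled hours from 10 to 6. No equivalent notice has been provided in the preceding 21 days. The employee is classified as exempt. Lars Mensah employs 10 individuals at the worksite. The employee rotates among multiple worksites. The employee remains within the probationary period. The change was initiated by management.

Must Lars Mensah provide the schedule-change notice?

(a) not (hours reduced) — not met.
(b) schedule shift > 3h — not met.
(i) not employee-requested — holds.
(ii) < 60 days' notice — satisfied.
(c) = T AND T = true.
(1) = F OR F OR T = true.
(a) no CBA — fails.
(b) ≥ 17 at site — fails.
(i) hourly-paid — satisfied.
(ii) no recent notice — met.
(iii) not (fixed location) — met.
(c): T AND T AND T → true.
So (2) is satisfied (F OR F OR T).
Overall = T AND T = true.

Yes — required.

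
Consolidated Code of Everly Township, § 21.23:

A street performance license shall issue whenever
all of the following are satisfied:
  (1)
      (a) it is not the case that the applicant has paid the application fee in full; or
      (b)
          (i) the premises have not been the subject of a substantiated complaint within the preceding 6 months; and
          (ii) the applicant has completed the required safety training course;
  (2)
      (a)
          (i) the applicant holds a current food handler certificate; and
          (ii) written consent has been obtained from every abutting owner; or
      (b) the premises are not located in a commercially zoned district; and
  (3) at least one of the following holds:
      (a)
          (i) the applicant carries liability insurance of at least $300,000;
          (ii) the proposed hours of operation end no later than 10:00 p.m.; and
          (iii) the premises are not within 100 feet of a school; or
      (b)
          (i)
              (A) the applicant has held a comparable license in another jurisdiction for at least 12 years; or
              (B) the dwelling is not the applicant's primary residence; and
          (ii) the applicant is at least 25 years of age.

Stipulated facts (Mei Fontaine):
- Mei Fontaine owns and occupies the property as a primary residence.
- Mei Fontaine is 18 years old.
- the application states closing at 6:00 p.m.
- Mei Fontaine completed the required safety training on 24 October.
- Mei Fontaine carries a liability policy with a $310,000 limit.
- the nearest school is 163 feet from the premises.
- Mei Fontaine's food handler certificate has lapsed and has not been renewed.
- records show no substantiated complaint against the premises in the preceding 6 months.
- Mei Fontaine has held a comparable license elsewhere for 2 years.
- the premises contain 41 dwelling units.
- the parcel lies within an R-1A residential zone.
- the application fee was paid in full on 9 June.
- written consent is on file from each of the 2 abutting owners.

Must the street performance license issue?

(a) not (fee paid) — fails.
(i) no complaint in 6 mo. — met.
(ii) safety training — satisfied.
(b): T AND T → true.
(1): F OR T → true.
(i) food handler cert. — not met.
(ii) all abutters consent — met.
(a) = F AND T = false.
(b) not (commercially zoned) — satisfied.
(2) = F OR T = true.
(i) insurance ≥ $300,000 — holds.
(ii) closes by 10 p.m. — satisfied.
(iii) ≥100 ft from school — satisfied.
(a): T AND T AND T → true.
(A) prior license ≥ 12 yr — not satisfied.
(B) not (primary residence) — fails.
So (i) is not satisfied (F OR F).
(ii) age ≥ 25 — fails.
(b): F AND F → false.
So (3) is satisfied (T OR F).
Overall: T AND T AND T → true.

Yes — granted.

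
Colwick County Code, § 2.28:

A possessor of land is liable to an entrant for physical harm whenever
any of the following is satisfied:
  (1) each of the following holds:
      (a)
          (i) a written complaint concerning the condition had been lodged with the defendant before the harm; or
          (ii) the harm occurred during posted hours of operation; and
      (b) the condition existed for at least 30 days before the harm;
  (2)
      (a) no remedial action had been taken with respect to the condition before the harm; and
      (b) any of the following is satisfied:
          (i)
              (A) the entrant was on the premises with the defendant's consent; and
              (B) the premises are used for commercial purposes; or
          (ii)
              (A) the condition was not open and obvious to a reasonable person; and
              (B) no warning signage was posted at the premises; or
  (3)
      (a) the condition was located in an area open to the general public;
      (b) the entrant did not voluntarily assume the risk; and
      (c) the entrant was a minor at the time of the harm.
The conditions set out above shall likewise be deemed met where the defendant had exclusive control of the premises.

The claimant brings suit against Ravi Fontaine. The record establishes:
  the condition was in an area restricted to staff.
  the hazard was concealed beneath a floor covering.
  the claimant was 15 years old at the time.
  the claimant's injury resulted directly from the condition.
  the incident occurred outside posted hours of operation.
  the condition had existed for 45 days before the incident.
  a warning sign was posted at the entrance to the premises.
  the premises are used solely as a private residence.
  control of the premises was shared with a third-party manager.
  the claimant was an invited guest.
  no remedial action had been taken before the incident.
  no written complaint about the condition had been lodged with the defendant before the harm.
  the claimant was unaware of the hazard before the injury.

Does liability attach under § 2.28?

No — not liable.

(i) complaint lodged — not satisfied.
(ii) during posted hours — not satisfied.
(a) = F OR F = false.
(b) condition ≥30 days old — satisfied.
So (1) is not satisfied (F AND T).
(a) no remedial action — satisfied.
(A) consent to enter — satisfied.
(B) commercial use — not met.
(i): T AND F → false.
(A) not open/obvious — satisfied.
(B) no signage posted — not satisfied.
So (ii) is not satisfied (T AND F).
(b): F OR F → false.
(2): T AND F → false.
(a) public area — fails.
(b) no assumed risk — met.
(c) entrant a minor — holds.
(3) = F AND T AND T = false.
Overall: F OR F OR F → false.
Exception (exclusive control) — not satisfied.
Result: main false OR exception false → false.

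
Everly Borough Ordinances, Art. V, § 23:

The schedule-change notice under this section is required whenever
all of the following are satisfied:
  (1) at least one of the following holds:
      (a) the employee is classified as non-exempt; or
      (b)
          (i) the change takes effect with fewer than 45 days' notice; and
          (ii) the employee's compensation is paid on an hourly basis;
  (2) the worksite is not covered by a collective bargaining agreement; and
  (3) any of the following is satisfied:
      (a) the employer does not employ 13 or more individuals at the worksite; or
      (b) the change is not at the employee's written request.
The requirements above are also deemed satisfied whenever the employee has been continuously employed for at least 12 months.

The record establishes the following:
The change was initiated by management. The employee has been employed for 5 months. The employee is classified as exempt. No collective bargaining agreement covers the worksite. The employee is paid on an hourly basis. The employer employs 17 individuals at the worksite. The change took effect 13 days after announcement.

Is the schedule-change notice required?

(a) non-exempt — not met.
(i) < 45 days' notice — met.
(ii) hourly-paid — holds.
(b) = T AND T = true.
(1) = F OR T = true.
(2) no CBA — holds.
(a) not (≥ 13 at site) — fails.
(b) not employee-requested — satisfied.
(3) = F OR T = true.
Overall = T AND T AND T = true.
Exception (tenure ≥ 12 mo.) — not satisfied.
Result: main true OR exception false → true.

Yes — required.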